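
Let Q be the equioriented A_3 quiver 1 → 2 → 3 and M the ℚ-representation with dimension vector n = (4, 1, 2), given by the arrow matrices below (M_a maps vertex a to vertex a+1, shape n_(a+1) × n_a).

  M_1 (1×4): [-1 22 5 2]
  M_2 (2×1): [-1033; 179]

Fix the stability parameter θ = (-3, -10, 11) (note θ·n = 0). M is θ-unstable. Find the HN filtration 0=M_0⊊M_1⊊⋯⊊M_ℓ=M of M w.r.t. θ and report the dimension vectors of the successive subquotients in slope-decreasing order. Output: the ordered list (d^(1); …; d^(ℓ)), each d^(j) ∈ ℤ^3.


Interval decomposition of M: I[1,1]^3, I[1,3], I[3,3].
HN type (ℓ=3): μ^(1)=11; μ^(2)=-3; μ^(3)=-13/2

((0, 0, 2); (3, 0, 0); (1, 1, 0))


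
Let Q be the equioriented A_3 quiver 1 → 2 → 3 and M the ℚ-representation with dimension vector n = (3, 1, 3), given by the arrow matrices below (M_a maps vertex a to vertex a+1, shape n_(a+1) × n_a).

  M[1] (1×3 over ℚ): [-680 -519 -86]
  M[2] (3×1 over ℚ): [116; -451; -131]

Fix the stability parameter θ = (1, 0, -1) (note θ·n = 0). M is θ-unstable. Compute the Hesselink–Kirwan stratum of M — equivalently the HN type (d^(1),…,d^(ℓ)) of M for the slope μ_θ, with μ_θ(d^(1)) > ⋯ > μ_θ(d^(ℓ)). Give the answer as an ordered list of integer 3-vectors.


Barcode: M ≅ I[1,1]^2, I[1,3], I[3,3]^2. HN layers by μ_θ (3 steps, strictly decreasing):
  μ^(1)=1; μ^(2)=0; μ^(3)=-1

((2, 0, 0); (1, 1, 1); (0, 0, 2))


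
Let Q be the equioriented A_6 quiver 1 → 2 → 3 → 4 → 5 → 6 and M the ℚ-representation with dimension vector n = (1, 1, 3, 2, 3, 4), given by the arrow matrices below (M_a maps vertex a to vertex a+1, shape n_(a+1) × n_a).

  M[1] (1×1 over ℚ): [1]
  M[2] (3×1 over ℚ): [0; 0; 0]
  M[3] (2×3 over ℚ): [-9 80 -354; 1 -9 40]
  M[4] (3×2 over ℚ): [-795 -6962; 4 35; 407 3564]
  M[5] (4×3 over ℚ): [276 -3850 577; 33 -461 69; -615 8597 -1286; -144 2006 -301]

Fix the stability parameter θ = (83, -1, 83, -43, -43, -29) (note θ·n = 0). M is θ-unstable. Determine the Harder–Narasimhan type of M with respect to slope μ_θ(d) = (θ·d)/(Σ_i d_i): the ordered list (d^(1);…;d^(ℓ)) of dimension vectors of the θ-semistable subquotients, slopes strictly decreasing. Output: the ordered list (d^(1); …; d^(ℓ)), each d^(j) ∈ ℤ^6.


Interval decomposition of M: I[1,2], I[3,3], I[3,6]^2, I[5,5], I[6,6]^2.
HN type (ℓ=5): μ^(1)=83; μ^(2)=41; μ^(3)=-8; μ^(4)=-29; μ^(5)=-43

((0, 0, 1, 0, 0, 0); (1, 1, 0, 0, 0, 0); (0, 0, 2, 2, 2, 2); (0, 0, 0, 0, 0, 2); (0, 0, 0, 0, 1, 0))


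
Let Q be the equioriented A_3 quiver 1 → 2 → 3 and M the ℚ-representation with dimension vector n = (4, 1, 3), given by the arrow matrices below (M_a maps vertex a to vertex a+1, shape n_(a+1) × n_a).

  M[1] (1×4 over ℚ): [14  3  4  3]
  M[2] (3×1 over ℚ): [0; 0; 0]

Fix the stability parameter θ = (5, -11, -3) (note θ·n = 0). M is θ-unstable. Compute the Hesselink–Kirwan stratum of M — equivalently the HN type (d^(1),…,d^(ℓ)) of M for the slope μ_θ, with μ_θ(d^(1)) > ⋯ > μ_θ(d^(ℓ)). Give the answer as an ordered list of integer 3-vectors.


Via rank(M_{q-1}∘⋯∘M_p): M ≅ I[1,1]^3, I[1,2], I[3,3]^3.
μ_θ-semistable layers: μ^(1)=5; μ^(2)=-3

((3, 0, 0); (1, 1, 3))


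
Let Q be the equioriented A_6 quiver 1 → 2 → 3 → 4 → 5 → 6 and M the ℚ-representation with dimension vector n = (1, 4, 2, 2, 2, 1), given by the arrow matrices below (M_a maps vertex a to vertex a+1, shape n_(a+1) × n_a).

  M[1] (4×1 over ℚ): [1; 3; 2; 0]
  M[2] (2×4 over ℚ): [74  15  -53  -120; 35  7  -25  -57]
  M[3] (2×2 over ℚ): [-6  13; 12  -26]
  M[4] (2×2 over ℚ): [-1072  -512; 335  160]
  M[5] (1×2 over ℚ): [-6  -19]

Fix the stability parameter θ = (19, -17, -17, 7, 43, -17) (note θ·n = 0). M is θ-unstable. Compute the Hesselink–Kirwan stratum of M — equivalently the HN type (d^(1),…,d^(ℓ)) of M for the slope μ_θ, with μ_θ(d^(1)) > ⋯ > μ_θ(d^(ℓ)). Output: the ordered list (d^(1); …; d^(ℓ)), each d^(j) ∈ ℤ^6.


Barcode: M ≅ I[1,3], I[2,2]^2, I[2,6], I[4,4], I[5,5]. HN layers by μ_θ (5 steps, strictly decreasing):
  μ^(1)=43; μ^(2)=13; μ^(3)=7; μ^(4)=-5; μ^(5)=-17

((0, 0, 0, 0, 1, 0); (0, 0, 0, 0, 1, 1); (0, 0, 0, 2, 0, 0); (1, 1, 1, 0, 0, 0); (0, 3, 1, 0, 0, 0))


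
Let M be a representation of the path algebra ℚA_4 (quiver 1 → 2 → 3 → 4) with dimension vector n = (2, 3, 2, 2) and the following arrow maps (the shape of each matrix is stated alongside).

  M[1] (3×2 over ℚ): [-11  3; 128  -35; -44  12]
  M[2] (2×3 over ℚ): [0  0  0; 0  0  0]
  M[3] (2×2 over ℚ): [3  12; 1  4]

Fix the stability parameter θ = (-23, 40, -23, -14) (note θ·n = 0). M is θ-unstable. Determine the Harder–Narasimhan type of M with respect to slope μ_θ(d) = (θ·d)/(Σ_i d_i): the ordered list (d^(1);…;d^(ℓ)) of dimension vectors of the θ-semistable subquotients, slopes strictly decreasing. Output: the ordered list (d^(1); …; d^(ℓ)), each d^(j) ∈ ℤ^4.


Via rank(M_{q-1}∘⋯∘M_p): M ≅ I[1,2]^2, I[2,2], I[3,3], I[3,4], I[4,4].
μ_θ-semistable layers: μ^(1)=40; μ^(2)=-14; μ^(3)=-23

((0, 3, 0, 0); (0, 0, 0, 2); (2, 0, 2, 0))


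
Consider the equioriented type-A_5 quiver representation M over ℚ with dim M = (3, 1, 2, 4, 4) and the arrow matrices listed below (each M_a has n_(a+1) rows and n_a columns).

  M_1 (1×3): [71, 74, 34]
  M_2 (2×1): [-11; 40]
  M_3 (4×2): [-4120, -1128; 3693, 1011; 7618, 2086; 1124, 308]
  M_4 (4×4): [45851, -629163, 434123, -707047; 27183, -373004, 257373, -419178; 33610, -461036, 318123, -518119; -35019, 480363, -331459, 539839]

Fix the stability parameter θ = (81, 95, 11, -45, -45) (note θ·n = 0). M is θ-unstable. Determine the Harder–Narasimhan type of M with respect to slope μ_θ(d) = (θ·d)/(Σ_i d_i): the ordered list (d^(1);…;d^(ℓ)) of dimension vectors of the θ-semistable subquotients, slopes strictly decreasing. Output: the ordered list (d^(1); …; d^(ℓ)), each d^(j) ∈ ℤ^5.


Barcode: M ≅ I[1,1]^2, I[1,5], I[3,5], I[4,4], I[4,5], I[5,5]. HN layers by μ_θ (4 steps, strictly decreasing):
  μ^(1)=81; μ^(2)=97/5; μ^(3)=-79/3; μ^(4)=-45

((2, 0, 0, 0, 0); (1, 1, 1, 1, 1); (0, 0, 1, 1, 1); (0, 0, 0, 2, 2))


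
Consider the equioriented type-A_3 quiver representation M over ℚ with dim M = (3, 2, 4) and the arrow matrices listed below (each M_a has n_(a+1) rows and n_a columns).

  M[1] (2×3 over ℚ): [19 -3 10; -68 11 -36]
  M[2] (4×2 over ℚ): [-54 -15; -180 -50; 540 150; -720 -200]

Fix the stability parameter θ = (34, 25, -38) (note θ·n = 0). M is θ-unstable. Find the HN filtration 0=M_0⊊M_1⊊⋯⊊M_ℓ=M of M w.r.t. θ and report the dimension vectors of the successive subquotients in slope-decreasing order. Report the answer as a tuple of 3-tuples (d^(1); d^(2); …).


Interval decomposition of M: I[1,1], I[1,2], I[1,3], I[3,3]^3.
HN type (ℓ=4): μ^(1)=34; μ^(2)=59/2; μ^(3)=7; μ^(4)=-38

((1, 0, 0); (1, 1, 0); (1, 1, 1); (0, 0, 3))


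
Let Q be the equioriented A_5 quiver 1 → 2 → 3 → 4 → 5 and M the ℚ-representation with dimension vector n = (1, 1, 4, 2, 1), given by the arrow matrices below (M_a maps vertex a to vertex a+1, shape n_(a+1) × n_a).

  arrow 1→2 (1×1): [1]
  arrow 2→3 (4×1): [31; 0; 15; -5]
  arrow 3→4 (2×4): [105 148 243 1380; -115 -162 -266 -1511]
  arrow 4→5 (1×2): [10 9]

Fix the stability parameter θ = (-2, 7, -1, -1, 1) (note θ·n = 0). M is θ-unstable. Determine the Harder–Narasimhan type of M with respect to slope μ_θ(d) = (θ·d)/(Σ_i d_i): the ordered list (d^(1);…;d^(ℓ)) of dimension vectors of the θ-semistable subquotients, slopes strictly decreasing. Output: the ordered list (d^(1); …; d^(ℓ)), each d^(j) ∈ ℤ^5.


Via rank(M_{q-1}∘⋯∘M_p): M ≅ I[1,3], I[3,3], I[3,4], I[3,5].
μ_θ-semistable layers: μ^(1)=3; μ^(2)=1; μ^(3)=-1; μ^(4)=-2

((0, 1, 1, 0, 0); (0, 0, 0, 0, 1); (0, 0, 3, 2, 0); (1, 0, 0, 0, 0))


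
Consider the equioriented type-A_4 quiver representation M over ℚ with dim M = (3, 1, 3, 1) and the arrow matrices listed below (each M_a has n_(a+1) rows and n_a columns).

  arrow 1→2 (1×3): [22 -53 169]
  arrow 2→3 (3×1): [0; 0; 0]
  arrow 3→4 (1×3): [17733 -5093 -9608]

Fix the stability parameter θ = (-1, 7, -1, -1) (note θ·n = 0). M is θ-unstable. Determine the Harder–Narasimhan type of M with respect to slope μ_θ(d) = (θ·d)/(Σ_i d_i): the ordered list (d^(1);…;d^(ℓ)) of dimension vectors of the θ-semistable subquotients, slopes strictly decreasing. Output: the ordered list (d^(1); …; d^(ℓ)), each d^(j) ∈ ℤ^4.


Interval decomposition of M: I[1,1]^2, I[1,2], I[3,3]^2, I[3,4].
HN type (ℓ=2): μ^(1)=7; μ^(2)=-1

((0, 1, 0, 0); (3, 0, 3, 1))


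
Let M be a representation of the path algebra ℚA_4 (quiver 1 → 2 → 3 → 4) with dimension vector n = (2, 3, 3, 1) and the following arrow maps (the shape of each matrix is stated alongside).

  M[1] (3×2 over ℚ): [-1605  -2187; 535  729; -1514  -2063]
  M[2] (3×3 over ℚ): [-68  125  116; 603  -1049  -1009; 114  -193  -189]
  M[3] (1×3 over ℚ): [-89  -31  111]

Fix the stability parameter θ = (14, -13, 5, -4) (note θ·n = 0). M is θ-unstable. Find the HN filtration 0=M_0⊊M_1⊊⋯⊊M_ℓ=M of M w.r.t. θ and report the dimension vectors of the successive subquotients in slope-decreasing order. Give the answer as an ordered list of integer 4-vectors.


Via rank(M_{q-1}∘⋯∘M_p): M ≅ I[1,3], I[1,4], I[2,3].
μ_θ-semistable layers: μ^(1)=5; μ^(2)=1/2; μ^(3)=-13

((0, 0, 2, 0); (2, 2, 1, 1); (0, 1, 0, 0))


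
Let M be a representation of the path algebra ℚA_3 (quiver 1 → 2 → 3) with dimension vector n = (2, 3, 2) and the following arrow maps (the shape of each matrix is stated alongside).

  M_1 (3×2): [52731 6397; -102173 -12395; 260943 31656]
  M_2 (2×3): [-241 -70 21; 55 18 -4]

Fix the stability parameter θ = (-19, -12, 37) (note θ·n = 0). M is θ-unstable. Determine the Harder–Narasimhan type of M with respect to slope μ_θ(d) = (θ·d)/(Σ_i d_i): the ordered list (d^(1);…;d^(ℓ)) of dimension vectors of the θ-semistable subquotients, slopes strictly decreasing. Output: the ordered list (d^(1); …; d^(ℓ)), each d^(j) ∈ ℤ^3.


Via rank(M_{q-1}∘⋯∘M_p): M ≅ I[1,3]^2, I[2,2].
μ_θ-semistable layers: μ^(1)=37; μ^(2)=-12; μ^(3)=-19

((0, 0, 2); (0, 3, 0); (2, 0, 0))


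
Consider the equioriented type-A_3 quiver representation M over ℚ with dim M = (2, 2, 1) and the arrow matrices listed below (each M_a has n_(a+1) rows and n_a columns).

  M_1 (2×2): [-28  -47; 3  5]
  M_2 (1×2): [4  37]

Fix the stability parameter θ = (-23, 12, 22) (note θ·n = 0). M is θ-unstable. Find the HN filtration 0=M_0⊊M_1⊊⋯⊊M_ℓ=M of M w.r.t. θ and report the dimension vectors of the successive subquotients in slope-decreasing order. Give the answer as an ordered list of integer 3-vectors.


Interval decomposition of M: I[1,2], I[1,3].
HN type (ℓ=3): μ^(1)=22; μ^(2)=12; μ^(3)=-23

((0, 0, 1); (0, 2, 0); (2, 0, 0))


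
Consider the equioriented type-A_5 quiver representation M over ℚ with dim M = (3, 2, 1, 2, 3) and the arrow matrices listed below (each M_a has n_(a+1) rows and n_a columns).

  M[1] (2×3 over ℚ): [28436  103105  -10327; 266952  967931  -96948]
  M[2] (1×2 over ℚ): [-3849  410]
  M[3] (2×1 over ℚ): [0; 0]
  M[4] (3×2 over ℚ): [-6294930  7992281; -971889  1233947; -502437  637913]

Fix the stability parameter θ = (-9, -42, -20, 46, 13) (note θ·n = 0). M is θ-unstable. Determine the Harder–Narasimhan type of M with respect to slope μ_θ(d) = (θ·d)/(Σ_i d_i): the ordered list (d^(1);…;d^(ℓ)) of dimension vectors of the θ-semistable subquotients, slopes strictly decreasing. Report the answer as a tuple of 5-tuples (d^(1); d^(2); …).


Interval decomposition of M: I[1,1], I[1,2], I[1,3], I[4,5]^2, I[5,5].
HN type (ℓ=5): μ^(1)=59/2; μ^(2)=13; μ^(3)=-9; μ^(4)=-20; μ^(5)=-51/2

((0, 0, 0, 2, 2); (0, 0, 0, 0, 1); (1, 0, 0, 0, 0); (0, 0, 1, 0, 0); (2, 2, 0, 0, 0))


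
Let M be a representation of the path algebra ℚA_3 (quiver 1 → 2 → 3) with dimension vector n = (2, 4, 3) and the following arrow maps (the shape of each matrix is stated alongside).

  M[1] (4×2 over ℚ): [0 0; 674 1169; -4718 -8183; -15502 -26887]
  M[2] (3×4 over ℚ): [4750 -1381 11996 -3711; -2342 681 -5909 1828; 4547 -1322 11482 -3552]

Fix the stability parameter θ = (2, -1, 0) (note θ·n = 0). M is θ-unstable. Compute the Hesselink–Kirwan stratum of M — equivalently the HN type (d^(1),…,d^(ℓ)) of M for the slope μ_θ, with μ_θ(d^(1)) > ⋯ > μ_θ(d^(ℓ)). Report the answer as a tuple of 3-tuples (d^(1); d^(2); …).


Via rank(M_{q-1}∘⋯∘M_p): M ≅ I[1,1], I[1,2], I[2,3]^3.
μ_θ-semistable layers: μ^(1)=2; μ^(2)=1/2; μ^(3)=0; μ^(4)=-1

((1, 0, 0); (1, 1, 0); (0, 0, 3); (0, 3, 0))


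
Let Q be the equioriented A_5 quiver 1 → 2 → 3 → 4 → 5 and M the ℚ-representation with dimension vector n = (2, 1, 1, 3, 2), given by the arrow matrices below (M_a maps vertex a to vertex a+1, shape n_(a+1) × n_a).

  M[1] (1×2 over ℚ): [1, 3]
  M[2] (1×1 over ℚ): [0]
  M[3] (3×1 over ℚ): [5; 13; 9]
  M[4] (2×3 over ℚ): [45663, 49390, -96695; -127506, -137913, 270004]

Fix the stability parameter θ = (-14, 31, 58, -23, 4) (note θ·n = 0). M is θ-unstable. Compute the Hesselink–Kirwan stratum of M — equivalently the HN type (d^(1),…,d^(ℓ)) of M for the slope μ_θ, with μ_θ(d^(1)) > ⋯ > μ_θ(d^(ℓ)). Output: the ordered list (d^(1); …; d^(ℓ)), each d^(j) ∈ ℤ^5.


Barcode: M ≅ I[1,1], I[1,2], I[3,5], I[4,4], I[4,5]. HN layers by μ_θ (5 steps, strictly decreasing):
  μ^(1)=31; μ^(2)=13; μ^(3)=4; μ^(4)=-14; μ^(5)=-23

((0, 1, 0, 0, 0); (0, 0, 1, 1, 1); (0, 0, 0, 0, 1); (2, 0, 0, 0, 0); (0, 0, 0, 2, 0))


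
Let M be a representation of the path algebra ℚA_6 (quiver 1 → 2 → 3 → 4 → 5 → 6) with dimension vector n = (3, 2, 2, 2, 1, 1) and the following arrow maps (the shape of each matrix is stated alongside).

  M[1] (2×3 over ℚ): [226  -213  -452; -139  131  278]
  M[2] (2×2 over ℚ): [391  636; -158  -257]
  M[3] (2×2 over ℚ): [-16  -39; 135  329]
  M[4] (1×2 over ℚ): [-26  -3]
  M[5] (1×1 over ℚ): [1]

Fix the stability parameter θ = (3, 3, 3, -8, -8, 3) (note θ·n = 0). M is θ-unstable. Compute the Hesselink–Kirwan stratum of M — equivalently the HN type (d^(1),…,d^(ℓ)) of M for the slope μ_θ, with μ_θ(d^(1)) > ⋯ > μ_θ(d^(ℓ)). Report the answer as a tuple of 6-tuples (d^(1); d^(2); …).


Via rank(M_{q-1}∘⋯∘M_p): M ≅ I[1,1], I[1,4], I[1,6].
μ_θ-semistable layers: μ^(1)=3; μ^(2)=1/4; μ^(3)=-7/5

((1, 0, 0, 0, 0, 1); (1, 1, 1, 1, 0, 0); (1, 1, 1, 1, 1, 0))


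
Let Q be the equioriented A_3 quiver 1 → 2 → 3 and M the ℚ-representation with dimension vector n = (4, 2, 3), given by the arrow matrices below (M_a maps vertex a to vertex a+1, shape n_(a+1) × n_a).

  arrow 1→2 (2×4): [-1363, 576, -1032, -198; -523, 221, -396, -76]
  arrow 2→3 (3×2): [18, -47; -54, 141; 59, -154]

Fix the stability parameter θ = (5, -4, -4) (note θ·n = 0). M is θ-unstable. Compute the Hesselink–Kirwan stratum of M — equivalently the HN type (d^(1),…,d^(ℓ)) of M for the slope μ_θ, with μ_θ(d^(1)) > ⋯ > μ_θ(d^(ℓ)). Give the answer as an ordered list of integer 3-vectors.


Interval decomposition of M: I[1,1]^2, I[1,3]^2, I[3,3].
HN type (ℓ=3): μ^(1)=5; μ^(2)=-1; μ^(3)=-4

((2, 0, 0); (2, 2, 2); (0, 0, 1))


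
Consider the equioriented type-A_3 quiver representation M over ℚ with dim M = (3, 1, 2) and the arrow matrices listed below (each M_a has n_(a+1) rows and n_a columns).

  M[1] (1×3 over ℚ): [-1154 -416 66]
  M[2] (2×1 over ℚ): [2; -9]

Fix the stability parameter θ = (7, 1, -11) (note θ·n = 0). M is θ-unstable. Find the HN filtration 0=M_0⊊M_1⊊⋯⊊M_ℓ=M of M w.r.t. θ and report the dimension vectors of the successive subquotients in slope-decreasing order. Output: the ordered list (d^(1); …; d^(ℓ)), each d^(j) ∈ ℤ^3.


Interval decomposition of M: I[1,1]^2, I[1,3], I[3,3].
HN type (ℓ=3): μ^(1)=7; μ^(2)=-1; μ^(3)=-11

((2, 0, 0); (1, 1, 1); (0, 0, 1))


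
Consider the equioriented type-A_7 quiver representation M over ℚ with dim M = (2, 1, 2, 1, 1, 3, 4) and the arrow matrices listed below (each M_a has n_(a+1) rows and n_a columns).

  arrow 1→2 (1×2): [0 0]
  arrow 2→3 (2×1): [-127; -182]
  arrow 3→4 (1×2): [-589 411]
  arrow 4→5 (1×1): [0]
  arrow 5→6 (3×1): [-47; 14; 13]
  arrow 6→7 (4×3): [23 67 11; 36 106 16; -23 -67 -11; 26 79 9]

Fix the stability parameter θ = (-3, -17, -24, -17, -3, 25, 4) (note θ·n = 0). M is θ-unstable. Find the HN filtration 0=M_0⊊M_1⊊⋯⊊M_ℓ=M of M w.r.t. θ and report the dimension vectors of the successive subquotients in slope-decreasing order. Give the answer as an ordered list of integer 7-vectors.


Via rank(M_{q-1}∘⋯∘M_p): M ≅ I[1,1]^2, I[2,4], I[3,3], I[5,7], I[6,7]^2, I[7,7].
μ_θ-semistable layers: μ^(1)=29/2; μ^(2)=4; μ^(3)=-3; μ^(4)=-17; μ^(5)=-41/2; μ^(6)=-24

((0, 0, 0, 0, 0, 3, 3); (0, 0, 0, 0, 0, 0, 1); (2, 0, 0, 0, 1, 0, 0); (0, 0, 0, 1, 0, 0, 0); (0, 1, 1, 0, 0, 0, 0); (0, 0, 1, 0, 0, 0, 0))


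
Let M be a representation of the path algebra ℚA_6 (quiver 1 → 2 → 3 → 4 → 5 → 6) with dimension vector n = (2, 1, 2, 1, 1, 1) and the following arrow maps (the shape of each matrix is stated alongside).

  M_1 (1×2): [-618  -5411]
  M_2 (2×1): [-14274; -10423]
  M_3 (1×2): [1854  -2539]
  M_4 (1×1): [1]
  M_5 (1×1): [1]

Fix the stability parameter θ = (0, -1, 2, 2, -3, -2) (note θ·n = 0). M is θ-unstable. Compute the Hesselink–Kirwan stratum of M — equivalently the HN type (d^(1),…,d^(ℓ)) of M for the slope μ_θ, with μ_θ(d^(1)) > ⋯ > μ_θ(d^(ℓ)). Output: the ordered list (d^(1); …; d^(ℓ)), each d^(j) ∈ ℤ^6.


Interval decomposition of M: I[1,1], I[1,6], I[3,3].
HN type (ℓ=4): μ^(1)=2; μ^(2)=0; μ^(3)=-1/4; μ^(4)=-1/2

((0, 0, 1, 0, 0, 0); (1, 0, 0, 0, 0, 0); (0, 0, 1, 1, 1, 1); (1, 1, 0, 0, 0, 0))


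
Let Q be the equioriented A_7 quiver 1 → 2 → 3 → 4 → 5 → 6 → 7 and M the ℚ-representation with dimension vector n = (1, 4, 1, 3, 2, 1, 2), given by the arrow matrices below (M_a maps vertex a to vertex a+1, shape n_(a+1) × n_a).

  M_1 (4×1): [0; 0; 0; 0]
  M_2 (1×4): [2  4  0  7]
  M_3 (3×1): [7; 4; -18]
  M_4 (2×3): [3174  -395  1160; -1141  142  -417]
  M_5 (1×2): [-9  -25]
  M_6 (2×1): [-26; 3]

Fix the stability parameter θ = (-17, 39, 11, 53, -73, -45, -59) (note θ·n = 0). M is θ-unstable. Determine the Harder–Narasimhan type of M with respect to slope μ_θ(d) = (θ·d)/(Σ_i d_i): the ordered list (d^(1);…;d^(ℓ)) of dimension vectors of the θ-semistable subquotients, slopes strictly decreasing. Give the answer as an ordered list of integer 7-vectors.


Interval decomposition of M: I[1,1], I[2,2]^3, I[2,7], I[4,4], I[4,5], I[7,7].
HN type (ℓ=6): μ^(1)=53; μ^(2)=39; μ^(3)=-10; μ^(4)=-37/3; μ^(5)=-17; μ^(6)=-59

((0, 0, 0, 1, 0, 0, 0); (0, 3, 0, 0, 0, 0, 0); (0, 0, 0, 1, 1, 0, 0); (0, 1, 1, 1, 1, 1, 1); (1, 0, 0, 0, 0, 0, 0); (0, 0, 0, 0, 0, 0, 1))


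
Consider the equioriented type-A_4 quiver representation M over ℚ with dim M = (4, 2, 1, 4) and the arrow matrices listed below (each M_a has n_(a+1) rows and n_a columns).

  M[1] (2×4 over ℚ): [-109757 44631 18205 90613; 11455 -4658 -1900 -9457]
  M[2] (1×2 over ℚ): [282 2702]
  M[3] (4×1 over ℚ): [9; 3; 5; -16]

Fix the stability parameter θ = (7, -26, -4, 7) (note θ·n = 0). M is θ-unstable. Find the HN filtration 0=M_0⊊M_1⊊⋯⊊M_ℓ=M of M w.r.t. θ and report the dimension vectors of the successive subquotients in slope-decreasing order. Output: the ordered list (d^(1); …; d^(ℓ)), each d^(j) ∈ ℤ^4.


Via rank(M_{q-1}∘⋯∘M_p): M ≅ I[1,1]^2, I[1,2], I[1,4], I[4,4]^3.
μ_θ-semistable layers: μ^(1)=7; μ^(2)=-4; μ^(3)=-19/2

((2, 0, 0, 4); (0, 0, 1, 0); (2, 2, 0, 0))


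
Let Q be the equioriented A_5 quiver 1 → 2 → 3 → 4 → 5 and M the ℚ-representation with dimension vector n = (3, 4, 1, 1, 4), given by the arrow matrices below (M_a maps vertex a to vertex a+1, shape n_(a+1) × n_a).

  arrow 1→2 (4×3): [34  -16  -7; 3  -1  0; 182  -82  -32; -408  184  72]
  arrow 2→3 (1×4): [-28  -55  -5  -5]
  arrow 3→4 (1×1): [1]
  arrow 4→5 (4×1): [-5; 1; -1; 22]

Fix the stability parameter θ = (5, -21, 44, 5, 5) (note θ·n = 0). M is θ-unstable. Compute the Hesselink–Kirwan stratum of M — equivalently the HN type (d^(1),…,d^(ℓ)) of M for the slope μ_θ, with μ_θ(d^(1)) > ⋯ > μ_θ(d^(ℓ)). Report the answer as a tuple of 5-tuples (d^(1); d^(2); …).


Interval decomposition of M: I[1,1], I[1,2], I[1,5], I[2,2]^2, I[5,5]^3.
HN type (ℓ=4): μ^(1)=18; μ^(2)=5; μ^(3)=-8; μ^(4)=-21

((0, 0, 1, 1, 1); (1, 0, 0, 0, 3); (2, 2, 0, 0, 0); (0, 2, 0, 0, 0))


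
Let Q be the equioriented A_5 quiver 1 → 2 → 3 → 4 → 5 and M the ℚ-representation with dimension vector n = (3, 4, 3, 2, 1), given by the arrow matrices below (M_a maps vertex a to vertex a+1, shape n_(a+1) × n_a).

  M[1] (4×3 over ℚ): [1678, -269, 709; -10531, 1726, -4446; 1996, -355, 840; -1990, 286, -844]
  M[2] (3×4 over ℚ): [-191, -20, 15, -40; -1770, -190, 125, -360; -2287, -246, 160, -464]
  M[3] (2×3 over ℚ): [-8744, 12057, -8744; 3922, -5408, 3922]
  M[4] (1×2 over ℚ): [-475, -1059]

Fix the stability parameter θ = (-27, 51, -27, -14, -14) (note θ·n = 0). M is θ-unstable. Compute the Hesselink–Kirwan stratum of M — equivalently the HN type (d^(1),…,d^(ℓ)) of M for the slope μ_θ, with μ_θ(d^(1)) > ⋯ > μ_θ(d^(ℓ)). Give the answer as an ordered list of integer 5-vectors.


Via rank(M_{q-1}∘⋯∘M_p): M ≅ I[1,2], I[1,3], I[1,5], I[2,2], I[3,4].
μ_θ-semistable layers: μ^(1)=51; μ^(2)=12; μ^(3)=-1; μ^(4)=-14; μ^(5)=-27

((0, 2, 0, 0, 0); (0, 1, 1, 0, 0); (0, 1, 1, 1, 1); (0, 0, 0, 1, 0); (3, 0, 1, 0, 0))


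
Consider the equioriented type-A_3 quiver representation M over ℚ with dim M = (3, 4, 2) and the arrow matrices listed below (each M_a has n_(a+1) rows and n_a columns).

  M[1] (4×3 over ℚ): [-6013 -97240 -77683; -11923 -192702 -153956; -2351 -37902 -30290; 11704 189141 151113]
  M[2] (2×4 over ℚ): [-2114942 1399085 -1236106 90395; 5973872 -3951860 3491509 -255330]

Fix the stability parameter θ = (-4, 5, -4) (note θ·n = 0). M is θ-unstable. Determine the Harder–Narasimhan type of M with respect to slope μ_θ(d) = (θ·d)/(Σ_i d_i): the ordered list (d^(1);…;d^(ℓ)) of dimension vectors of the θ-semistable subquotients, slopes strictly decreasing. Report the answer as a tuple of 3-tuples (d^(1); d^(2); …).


Via rank(M_{q-1}∘⋯∘M_p): M ≅ I[1,2], I[1,3]^2, I[2,2].
μ_θ-semistable layers: μ^(1)=5; μ^(2)=1/2; μ^(3)=-4

((0, 2, 0); (0, 2, 2); (3, 0, 0))


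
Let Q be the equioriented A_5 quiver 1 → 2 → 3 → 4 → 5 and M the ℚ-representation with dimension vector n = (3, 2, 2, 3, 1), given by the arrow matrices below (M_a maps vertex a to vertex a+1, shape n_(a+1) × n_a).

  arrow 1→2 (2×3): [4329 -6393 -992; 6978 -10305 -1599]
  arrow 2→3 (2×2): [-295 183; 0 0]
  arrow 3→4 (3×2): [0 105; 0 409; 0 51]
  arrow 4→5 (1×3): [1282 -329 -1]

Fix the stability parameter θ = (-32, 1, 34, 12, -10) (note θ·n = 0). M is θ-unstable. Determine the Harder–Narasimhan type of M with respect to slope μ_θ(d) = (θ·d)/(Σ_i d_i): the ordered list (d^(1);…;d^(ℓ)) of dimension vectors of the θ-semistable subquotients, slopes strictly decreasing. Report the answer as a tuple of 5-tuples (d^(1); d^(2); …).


Interval decomposition of M: I[1,1], I[1,2], I[1,3], I[3,5], I[4,4]^2.
HN type (ℓ=4): μ^(1)=34; μ^(2)=12; μ^(3)=1; μ^(4)=-32

((0, 0, 1, 0, 0); (0, 0, 1, 3, 1); (0, 2, 0, 0, 0); (3, 0, 0, 0, 0))


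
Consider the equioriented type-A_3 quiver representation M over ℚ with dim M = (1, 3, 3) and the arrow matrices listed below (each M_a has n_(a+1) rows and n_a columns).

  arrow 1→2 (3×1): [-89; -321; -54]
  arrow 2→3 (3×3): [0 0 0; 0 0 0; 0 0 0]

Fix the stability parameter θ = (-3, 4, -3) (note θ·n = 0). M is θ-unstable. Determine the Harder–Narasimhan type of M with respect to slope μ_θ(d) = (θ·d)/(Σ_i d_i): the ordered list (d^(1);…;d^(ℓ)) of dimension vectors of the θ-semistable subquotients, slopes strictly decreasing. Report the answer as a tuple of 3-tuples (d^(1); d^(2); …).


Interval decomposition of M: I[1,2], I[2,2]^2, I[3,3]^3.
HN type (ℓ=2): μ^(1)=4; μ^(2)=-3

((0, 3, 0); (1, 0, 3))


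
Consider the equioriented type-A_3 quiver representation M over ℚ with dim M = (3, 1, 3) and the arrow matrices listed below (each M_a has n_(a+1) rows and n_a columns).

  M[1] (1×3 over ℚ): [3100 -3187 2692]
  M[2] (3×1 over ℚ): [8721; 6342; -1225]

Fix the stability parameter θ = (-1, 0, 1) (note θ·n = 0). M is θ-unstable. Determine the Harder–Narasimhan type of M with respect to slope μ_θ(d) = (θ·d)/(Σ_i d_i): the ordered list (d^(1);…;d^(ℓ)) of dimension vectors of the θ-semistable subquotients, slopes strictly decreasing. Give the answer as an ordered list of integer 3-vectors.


Barcode: M ≅ I[1,1]^2, I[1,3], I[3,3]^2. HN layers by μ_θ (3 steps, strictly decreasing):
  μ^(1)=1; μ^(2)=0; μ^(3)=-1

((0, 0, 3); (0, 1, 0); (3, 0, 0))


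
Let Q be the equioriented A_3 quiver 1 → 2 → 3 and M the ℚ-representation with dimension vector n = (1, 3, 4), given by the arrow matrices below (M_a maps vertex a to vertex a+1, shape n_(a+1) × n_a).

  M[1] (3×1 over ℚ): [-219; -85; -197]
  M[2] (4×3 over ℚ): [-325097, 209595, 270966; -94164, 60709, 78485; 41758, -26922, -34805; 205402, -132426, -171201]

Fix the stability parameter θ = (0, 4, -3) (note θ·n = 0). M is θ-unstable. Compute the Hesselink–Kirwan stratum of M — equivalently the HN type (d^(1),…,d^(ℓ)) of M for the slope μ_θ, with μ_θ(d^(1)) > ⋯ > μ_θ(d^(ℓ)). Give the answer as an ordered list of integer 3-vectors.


Barcode: M ≅ I[1,3], I[2,3]^2, I[3,3]. HN layers by μ_θ (3 steps, strictly decreasing):
  μ^(1)=1/2; μ^(2)=0; μ^(3)=-3

((0, 3, 3); (1, 0, 0); (0, 0, 1))


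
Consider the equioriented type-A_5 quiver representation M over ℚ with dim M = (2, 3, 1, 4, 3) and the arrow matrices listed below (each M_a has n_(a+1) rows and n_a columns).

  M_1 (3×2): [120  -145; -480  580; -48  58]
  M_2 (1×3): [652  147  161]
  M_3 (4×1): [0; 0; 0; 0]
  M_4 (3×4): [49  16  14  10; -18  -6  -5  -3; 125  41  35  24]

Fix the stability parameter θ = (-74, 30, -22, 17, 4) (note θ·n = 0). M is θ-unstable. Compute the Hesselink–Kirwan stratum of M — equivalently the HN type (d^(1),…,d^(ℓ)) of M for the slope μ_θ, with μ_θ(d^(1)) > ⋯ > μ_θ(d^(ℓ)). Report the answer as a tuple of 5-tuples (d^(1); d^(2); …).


Barcode: M ≅ I[1,1], I[1,3], I[2,2]^2, I[4,4], I[4,5]^3. HN layers by μ_θ (5 steps, strictly decreasing):
  μ^(1)=30; μ^(2)=17; μ^(3)=21/2; μ^(4)=4; μ^(5)=-74

((0, 2, 0, 0, 0); (0, 0, 0, 1, 0); (0, 0, 0, 3, 3); (0, 1, 1, 0, 0); (2, 0, 0, 0, 0))


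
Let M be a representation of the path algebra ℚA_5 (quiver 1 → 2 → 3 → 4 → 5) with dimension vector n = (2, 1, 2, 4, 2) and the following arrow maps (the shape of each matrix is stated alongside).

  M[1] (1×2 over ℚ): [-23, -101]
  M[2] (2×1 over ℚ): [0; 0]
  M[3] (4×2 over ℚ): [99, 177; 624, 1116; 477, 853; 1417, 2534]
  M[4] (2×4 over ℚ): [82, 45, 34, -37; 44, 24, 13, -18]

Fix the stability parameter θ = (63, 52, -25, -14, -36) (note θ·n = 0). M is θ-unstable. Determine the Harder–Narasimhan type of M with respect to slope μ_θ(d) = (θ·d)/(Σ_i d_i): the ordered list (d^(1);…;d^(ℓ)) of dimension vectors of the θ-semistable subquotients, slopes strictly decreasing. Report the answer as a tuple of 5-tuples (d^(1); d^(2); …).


Barcode: M ≅ I[1,1], I[1,2], I[3,5]^2, I[4,4]^2. HN layers by μ_θ (4 steps, strictly decreasing):
  μ^(1)=63; μ^(2)=115/2; μ^(3)=-14; μ^(4)=-25

((1, 0, 0, 0, 0); (1, 1, 0, 0, 0); (0, 0, 0, 2, 0); (0, 0, 2, 2, 2))


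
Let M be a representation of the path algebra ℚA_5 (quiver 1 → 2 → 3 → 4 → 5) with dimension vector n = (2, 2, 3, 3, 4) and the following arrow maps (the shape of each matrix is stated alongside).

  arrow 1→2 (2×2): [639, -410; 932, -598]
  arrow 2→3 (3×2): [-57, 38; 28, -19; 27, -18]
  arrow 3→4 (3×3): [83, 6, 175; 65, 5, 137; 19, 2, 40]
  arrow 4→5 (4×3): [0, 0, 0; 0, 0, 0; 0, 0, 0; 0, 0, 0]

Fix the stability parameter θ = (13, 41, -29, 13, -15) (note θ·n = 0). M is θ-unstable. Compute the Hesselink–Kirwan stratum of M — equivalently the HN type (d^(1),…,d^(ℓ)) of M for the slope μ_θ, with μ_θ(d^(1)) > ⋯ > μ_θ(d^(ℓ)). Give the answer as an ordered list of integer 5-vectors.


Interval decomposition of M: I[1,4]^2, I[3,4], I[5,5]^4.
HN type (ℓ=4): μ^(1)=13; μ^(2)=25/3; μ^(3)=-15; μ^(4)=-29

((0, 0, 0, 3, 0); (2, 2, 2, 0, 0); (0, 0, 0, 0, 4); (0, 0, 1, 0, 0))


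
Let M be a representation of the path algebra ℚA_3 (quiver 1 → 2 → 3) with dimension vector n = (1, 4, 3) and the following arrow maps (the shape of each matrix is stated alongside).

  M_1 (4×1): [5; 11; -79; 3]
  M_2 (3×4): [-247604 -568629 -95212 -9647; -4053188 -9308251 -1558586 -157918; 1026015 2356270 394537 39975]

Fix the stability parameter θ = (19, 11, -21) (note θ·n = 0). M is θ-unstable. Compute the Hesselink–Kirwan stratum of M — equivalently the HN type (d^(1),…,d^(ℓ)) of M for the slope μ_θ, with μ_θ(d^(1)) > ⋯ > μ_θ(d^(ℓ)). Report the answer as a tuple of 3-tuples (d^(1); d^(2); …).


Interval decomposition of M: I[1,3], I[2,2], I[2,3]^2.
HN type (ℓ=3): μ^(1)=11; μ^(2)=3; μ^(3)=-5

((0, 1, 0); (1, 1, 1); (0, 2, 2))


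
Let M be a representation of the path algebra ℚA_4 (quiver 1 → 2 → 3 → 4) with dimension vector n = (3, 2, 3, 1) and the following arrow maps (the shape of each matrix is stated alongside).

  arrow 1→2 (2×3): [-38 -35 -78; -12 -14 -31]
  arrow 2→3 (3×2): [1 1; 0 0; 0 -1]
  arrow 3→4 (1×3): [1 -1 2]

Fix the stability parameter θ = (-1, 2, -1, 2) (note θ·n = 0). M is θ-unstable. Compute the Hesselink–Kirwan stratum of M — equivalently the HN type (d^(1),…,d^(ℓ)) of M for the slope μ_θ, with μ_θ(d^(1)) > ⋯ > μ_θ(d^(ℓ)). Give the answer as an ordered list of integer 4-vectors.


Via rank(M_{q-1}∘⋯∘M_p): M ≅ I[1,1], I[1,3], I[1,4], I[3,3].
μ_θ-semistable layers: μ^(1)=2; μ^(2)=1/2; μ^(3)=-1

((0, 0, 0, 1); (0, 2, 2, 0); (3, 0, 1, 0))


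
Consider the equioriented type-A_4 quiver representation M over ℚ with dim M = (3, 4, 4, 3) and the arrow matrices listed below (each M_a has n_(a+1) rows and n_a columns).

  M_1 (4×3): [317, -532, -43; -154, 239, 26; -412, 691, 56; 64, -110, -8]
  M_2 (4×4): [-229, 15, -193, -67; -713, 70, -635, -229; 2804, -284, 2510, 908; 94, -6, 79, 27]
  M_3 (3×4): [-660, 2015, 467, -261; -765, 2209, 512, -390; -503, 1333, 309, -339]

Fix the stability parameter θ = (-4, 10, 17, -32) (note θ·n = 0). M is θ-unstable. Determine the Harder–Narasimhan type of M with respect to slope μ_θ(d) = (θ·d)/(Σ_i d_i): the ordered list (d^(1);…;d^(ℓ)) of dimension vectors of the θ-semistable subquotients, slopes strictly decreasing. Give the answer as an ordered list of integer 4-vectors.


Interval decomposition of M: I[1,1], I[1,4]^2, I[2,3], I[2,4].
HN type (ℓ=4): μ^(1)=17; μ^(2)=10; μ^(3)=-5/3; μ^(4)=-4

((0, 0, 1, 0); (0, 1, 0, 0); (0, 3, 3, 3); (3, 0, 0, 0))


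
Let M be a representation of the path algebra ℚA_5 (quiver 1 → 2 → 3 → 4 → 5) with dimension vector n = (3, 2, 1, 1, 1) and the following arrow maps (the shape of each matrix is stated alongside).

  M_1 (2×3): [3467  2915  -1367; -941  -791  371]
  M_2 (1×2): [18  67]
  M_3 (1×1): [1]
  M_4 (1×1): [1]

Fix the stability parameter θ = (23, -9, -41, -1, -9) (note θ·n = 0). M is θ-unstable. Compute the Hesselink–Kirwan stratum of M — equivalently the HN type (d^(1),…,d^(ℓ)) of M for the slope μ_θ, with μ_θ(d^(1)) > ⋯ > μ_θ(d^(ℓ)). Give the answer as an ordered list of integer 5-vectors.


Barcode: M ≅ I[1,1], I[1,2], I[1,5]. HN layers by μ_θ (4 steps, strictly decreasing):
  μ^(1)=23; μ^(2)=7; μ^(3)=-5; μ^(4)=-9

((1, 0, 0, 0, 0); (1, 1, 0, 0, 0); (0, 0, 0, 1, 1); (1, 1, 1, 0, 0))


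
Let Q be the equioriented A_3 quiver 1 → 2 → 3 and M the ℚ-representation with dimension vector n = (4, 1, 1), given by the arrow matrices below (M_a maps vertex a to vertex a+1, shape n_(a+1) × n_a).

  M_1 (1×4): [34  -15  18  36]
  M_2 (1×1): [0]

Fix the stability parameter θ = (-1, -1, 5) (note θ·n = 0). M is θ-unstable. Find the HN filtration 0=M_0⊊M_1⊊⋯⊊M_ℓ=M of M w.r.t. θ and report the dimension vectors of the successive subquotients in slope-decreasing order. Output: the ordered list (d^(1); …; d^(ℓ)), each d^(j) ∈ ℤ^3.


Via rank(M_{q-1}∘⋯∘M_p): M ≅ I[1,1]^3, I[1,2], I[3,3].
μ_θ-semistable layers: μ^(1)=5; μ^(2)=-1

((0, 0, 1); (4, 1, 0))


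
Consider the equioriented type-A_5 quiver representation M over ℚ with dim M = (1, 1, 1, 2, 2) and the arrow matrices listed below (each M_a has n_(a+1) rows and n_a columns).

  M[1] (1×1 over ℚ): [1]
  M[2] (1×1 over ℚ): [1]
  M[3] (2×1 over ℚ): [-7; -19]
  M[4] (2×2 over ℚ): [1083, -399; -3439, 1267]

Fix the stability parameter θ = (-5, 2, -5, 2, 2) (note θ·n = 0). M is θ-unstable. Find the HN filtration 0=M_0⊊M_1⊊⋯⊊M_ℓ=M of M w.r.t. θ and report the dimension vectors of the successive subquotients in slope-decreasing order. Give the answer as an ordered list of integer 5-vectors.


Interval decomposition of M: I[1,4], I[4,5], I[5,5].
HN type (ℓ=3): μ^(1)=2; μ^(2)=-3/2; μ^(3)=-5

((0, 0, 0, 2, 2); (0, 1, 1, 0, 0); (1, 0, 0, 0, 0))


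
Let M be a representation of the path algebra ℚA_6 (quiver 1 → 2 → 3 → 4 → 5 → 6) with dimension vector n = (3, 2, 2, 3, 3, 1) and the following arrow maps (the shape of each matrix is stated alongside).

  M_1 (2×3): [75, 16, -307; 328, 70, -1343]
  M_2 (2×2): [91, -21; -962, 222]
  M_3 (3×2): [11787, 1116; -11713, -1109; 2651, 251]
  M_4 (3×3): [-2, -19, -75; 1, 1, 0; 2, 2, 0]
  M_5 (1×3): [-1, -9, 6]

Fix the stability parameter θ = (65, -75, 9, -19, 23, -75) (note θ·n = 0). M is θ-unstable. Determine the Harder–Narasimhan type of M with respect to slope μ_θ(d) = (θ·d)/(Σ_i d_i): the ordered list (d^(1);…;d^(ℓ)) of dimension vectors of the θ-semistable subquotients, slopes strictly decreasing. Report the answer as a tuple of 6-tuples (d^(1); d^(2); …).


Barcode: M ≅ I[1,1], I[1,2], I[1,4], I[3,6], I[4,5], I[5,5]. HN layers by μ_θ (5 steps, strictly decreasing):
  μ^(1)=65; μ^(2)=23; μ^(3)=-5; μ^(4)=-31/2; μ^(5)=-19

((1, 0, 0, 0, 0, 0); (0, 0, 0, 0, 2, 0); (2, 2, 1, 1, 0, 0); (0, 0, 1, 1, 1, 1); (0, 0, 0, 1, 0, 0))


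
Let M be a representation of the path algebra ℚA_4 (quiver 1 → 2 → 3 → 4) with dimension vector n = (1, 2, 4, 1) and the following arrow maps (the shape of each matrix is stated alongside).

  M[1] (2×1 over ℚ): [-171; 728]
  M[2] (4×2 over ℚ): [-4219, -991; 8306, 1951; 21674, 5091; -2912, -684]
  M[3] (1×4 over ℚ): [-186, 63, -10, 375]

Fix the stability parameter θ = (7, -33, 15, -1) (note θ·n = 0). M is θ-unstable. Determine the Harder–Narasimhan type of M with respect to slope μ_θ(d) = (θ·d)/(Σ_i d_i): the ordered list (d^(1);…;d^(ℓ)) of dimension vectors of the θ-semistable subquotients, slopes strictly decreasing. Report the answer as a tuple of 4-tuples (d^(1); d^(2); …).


Via rank(M_{q-1}∘⋯∘M_p): M ≅ I[1,3], I[2,4], I[3,3]^2.
μ_θ-semistable layers: μ^(1)=15; μ^(2)=7; μ^(3)=-13; μ^(4)=-33

((0, 0, 3, 0); (0, 0, 1, 1); (1, 1, 0, 0); (0, 1, 0, 0))


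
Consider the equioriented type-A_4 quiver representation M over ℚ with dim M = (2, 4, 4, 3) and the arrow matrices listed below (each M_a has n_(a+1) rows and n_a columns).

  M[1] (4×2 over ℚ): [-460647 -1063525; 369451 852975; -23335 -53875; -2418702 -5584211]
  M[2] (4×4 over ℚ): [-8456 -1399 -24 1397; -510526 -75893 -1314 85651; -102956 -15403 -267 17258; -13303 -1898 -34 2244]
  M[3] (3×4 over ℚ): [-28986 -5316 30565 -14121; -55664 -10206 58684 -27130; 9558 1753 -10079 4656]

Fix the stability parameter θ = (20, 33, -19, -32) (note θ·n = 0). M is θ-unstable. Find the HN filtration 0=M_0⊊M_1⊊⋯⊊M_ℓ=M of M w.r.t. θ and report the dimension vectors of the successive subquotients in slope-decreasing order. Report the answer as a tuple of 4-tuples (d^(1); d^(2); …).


Interval decomposition of M: I[1,4]^2, I[2,3], I[2,4].
HN type (ℓ=3): μ^(1)=7; μ^(2)=1/2; μ^(3)=-6

((0, 1, 1, 0); (2, 2, 2, 2); (0, 1, 1, 1))


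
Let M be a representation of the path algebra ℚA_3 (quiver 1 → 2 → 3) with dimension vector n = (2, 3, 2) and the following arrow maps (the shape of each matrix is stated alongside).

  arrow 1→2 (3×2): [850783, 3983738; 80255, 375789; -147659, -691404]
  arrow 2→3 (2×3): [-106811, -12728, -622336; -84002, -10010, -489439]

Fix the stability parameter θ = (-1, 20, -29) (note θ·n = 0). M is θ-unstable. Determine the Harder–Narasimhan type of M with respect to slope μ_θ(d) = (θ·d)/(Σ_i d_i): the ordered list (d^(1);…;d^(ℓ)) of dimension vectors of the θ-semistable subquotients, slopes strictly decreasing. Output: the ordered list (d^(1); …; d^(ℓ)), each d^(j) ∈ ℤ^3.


Via rank(M_{q-1}∘⋯∘M_p): M ≅ I[1,2], I[1,3], I[2,3].
μ_θ-semistable layers: μ^(1)=20; μ^(2)=-1; μ^(3)=-10/3; μ^(4)=-9/2

((0, 1, 0); (1, 0, 0); (1, 1, 1); (0, 1, 1))


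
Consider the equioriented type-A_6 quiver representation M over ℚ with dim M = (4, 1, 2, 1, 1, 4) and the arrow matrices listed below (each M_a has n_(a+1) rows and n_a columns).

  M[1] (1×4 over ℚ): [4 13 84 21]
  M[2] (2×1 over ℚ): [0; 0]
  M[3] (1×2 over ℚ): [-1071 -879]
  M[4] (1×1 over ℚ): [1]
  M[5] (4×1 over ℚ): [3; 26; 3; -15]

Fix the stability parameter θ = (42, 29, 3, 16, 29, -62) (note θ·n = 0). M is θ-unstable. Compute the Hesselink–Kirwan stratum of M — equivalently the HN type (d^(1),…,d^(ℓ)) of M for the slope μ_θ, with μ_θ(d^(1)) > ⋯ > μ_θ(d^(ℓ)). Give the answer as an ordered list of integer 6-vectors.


Interval decomposition of M: I[1,1]^3, I[1,2], I[3,3], I[3,6], I[6,6]^3.
HN type (ℓ=5): μ^(1)=42; μ^(2)=71/2; μ^(3)=3; μ^(4)=-7/2; μ^(5)=-62

((3, 0, 0, 0, 0, 0); (1, 1, 0, 0, 0, 0); (0, 0, 1, 0, 0, 0); (0, 0, 1, 1, 1, 1); (0, 0, 0, 0, 0, 3))


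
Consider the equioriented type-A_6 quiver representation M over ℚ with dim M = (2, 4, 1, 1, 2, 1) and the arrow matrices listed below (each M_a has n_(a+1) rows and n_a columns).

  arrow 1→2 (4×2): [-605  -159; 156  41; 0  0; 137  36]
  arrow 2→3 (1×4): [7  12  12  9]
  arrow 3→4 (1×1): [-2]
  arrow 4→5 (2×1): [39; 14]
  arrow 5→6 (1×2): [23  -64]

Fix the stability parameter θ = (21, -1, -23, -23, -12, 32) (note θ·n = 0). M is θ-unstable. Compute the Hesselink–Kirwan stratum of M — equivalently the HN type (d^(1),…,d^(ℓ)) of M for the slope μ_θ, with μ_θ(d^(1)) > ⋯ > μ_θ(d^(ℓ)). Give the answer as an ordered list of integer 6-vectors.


Interval decomposition of M: I[1,2], I[1,6], I[2,2]^2, I[5,5].
HN type (ℓ=5): μ^(1)=32; μ^(2)=10; μ^(3)=-1; μ^(4)=-38/5; μ^(5)=-12

((0, 0, 0, 0, 0, 1); (1, 1, 0, 0, 0, 0); (0, 2, 0, 0, 0, 0); (1, 1, 1, 1, 1, 0); (0, 0, 0, 0, 1, 0))


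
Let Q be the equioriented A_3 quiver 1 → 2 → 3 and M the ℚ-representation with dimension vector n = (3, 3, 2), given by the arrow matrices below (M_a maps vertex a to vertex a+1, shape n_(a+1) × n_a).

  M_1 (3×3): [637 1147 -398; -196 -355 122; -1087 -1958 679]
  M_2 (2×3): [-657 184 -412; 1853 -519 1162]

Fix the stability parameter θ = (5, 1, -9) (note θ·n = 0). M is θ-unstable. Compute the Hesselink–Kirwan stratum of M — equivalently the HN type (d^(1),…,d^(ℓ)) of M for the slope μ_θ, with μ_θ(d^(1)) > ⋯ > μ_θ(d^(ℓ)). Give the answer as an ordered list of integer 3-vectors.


Interval decomposition of M: I[1,2], I[1,3]^2.
HN type (ℓ=2): μ^(1)=3; μ^(2)=-1

((1, 1, 0); (2, 2, 2))
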